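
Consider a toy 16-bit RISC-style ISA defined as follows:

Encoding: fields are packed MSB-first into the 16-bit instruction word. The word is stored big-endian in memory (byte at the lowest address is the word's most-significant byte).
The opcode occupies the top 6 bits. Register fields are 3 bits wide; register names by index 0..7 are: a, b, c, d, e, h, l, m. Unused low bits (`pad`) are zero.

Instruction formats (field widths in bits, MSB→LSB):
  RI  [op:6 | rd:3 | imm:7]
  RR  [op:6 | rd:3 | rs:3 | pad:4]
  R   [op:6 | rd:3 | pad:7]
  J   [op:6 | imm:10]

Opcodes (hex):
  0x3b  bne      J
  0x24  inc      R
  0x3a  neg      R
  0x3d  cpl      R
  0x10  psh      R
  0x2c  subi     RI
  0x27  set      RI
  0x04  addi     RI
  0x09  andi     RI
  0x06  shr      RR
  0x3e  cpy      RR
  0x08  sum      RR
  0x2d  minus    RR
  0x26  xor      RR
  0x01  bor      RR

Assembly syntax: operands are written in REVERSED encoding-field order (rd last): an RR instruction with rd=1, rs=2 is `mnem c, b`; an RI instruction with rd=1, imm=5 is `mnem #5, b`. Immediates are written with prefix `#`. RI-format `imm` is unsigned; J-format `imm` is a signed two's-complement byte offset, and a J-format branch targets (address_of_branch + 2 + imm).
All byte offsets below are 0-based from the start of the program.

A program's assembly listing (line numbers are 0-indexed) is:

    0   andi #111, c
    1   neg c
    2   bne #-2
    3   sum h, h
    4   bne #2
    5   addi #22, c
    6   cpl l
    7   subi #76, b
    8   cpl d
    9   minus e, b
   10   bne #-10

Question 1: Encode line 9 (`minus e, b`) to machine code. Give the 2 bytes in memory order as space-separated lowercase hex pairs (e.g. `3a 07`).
b4 c0

line 9 (minus): pack op=0x2d:6|rd=1:3|rs=4:3|pad=0:4 = 0xb4c0; big→ b4 c0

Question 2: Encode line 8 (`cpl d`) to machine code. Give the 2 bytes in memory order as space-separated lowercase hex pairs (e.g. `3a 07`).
8. cpl fields op=0x3d:6|rd=3:3|pad=0:7 → word f580h → f5 80

f5 80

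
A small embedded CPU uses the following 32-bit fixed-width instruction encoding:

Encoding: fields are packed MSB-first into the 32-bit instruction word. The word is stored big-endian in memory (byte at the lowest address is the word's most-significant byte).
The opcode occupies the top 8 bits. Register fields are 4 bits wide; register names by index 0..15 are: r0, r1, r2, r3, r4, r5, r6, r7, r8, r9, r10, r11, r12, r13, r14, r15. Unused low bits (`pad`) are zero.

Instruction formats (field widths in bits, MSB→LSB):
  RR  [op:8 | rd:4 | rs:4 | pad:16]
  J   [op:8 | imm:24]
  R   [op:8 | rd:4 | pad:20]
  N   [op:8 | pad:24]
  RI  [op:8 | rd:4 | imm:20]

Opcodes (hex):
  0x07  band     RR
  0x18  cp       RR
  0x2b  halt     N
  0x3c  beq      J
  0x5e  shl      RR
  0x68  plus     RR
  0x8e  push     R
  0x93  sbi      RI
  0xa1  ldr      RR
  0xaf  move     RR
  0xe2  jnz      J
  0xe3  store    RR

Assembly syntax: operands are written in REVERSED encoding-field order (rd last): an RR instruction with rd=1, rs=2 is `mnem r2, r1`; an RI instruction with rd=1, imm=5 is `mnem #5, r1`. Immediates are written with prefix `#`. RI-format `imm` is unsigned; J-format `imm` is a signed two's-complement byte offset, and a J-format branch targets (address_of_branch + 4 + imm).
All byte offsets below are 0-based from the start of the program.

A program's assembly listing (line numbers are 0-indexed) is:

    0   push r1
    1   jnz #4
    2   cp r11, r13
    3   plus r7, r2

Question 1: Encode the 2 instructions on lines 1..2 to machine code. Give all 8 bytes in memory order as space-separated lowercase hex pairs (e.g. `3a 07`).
e2 00 00 04 18 db 00 00

L1: jnz op=0xe2:8|imm=4:24 ⇒ 0xe2000004 ⇒ big e2 00 00 04
L2: cp op=0x18:8|rd=13:4|rs=11:4|pad=0:16 ⇒ 0x18db0000 ⇒ big 18 db 00 00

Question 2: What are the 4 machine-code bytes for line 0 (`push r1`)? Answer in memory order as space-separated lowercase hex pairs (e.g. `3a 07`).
8e 10 00 00

0. push fields op=0x8e:8|rd=1:4|pad=0:20 → word 8e100000h → 8e 10 00 00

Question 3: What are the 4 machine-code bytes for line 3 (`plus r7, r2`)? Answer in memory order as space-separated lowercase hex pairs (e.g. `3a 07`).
68 27 00 00

line 3 (plus): pack op=0x68:8|rd=2:4|rs=7:4|pad=0:16 = 0x68270000; big→ 68 27 00 00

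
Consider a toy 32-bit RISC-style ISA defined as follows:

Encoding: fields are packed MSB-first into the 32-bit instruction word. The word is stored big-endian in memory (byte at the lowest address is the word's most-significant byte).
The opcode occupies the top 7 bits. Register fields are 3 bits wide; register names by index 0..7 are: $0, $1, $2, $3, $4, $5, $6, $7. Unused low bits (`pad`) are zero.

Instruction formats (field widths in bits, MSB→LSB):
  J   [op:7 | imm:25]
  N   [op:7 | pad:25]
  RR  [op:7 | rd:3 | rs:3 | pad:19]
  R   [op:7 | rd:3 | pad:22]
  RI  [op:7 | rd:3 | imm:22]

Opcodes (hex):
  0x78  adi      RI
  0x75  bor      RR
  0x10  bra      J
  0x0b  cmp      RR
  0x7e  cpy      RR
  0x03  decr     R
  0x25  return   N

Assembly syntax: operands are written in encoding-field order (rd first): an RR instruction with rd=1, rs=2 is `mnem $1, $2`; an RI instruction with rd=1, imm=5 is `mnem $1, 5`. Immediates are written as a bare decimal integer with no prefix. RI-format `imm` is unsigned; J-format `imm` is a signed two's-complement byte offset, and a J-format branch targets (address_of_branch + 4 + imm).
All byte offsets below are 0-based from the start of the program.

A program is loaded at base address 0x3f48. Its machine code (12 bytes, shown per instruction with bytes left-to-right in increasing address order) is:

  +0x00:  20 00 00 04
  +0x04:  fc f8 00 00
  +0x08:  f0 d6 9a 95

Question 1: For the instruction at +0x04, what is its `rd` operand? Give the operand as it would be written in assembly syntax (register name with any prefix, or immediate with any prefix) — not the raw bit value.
$3

+0x04: fc f8 00 00 ⇒ word 0xfcf80000 (big)
  opcode bits[31:25]=0x7e: cpy/RR
  rd: (w>>22)&0x7=0x3 → $3
  rs: (w>>19)&0x7=0x7 → $7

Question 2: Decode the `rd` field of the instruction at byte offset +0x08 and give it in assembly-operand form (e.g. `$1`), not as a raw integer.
+0x08: f0 d6 9a 95 ⇒ word 0xf0d69a95 (big)
  opcode bits[31:25]=0x78: adi/RI
  rd@[24:22]=0x3 ⇒ $3
  imm@[21:0]=0x169a95 ⇒ 1481365

$3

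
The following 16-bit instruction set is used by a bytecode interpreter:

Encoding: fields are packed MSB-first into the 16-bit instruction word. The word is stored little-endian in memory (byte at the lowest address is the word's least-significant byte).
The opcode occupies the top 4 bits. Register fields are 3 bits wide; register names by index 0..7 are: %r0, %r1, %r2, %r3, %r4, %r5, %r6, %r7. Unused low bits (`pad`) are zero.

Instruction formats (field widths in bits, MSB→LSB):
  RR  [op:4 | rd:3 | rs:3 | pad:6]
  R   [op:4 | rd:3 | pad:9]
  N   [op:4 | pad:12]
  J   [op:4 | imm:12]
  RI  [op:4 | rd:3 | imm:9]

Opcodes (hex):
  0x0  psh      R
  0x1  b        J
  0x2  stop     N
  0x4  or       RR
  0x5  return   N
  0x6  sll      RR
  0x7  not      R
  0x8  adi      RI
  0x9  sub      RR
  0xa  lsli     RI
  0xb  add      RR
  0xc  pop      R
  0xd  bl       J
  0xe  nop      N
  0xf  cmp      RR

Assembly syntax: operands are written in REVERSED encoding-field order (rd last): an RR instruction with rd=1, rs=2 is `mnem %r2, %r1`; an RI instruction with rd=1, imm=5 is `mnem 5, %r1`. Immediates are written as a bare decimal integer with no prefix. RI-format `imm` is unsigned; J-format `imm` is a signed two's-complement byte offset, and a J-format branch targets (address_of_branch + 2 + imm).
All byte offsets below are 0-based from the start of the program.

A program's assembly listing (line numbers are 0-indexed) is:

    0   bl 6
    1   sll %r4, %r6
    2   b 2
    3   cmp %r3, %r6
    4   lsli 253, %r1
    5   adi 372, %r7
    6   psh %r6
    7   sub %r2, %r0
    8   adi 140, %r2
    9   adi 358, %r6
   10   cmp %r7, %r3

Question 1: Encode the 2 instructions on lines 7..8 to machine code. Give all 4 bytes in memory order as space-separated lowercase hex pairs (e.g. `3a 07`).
7. sub fields op=0x9:4|rd=0:3|rs=2:3|pad=0:6 → word 9080h → 80 90
8. adi fields op=0x8:4|rd=2:3|imm=140:9 → word 848ch → 8c 84

80 90 8c 84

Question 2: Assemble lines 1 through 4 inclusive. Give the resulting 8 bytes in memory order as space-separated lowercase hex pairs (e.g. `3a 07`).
1. sll fields op=0x6:4|rd=6:3|rs=4:3|pad=0:6 → word 6d00h → 00 6d
2. b fields op=0x1:4|imm=2:12 → word 1002h → 02 10
3. cmp fields op=0xf:4|rd=6:3|rs=3:3|pad=0:6 → word fcc0h → c0 fc
4. lsli fields op=0xa:4|rd=1:3|imm=253:9 → word a2fdh → fd a2

00 6d 02 10 c0 fc fd a2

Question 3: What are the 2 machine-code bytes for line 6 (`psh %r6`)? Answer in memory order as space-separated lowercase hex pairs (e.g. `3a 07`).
00 0c

L6: psh op=0x0:4|rd=6:3|pad=0:9 ⇒ 0x0c00 ⇒ little 00 0c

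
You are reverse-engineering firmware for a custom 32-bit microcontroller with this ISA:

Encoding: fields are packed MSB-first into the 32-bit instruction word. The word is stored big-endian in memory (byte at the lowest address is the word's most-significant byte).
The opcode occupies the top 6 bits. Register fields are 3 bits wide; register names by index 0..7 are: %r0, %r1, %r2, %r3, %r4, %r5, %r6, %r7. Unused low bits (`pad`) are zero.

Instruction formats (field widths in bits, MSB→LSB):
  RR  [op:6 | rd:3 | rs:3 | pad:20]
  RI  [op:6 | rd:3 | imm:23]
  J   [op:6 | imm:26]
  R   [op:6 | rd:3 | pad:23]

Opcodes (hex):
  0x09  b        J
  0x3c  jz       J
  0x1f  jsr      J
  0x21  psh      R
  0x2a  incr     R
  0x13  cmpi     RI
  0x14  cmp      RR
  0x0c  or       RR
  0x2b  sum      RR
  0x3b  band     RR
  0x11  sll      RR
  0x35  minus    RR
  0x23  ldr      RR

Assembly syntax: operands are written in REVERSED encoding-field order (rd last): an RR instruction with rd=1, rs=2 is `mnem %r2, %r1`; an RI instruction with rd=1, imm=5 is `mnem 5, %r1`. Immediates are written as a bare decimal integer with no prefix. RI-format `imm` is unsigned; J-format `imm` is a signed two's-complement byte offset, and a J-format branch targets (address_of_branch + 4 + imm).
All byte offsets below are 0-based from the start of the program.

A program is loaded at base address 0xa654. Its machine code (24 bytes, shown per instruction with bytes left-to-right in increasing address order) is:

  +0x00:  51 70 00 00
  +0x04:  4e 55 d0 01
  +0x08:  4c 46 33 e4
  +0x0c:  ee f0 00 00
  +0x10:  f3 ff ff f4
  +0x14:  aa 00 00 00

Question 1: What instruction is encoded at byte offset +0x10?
jz -12

@+10  big-endian(f3 ff ff f4) = 0xf3fffff4
  opcode bits[31:26]=0x3c: jz/J
  imm@[25:0]=0x3fffff4 (s26→-12) ⇒ -12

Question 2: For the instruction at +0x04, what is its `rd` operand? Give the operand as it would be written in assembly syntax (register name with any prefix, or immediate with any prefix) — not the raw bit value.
%r4

+0x04: 4e 55 d0 01 ⇒ word 0x4e55d001 (big)
  op=0x4e55d001>>26=0x13 ⇒ cmpi (RI)
  rd: (w>>23)&0x7=0x4 → %r4
  imm: (w>>0)&0x7fffff=0x55d001 → 5623809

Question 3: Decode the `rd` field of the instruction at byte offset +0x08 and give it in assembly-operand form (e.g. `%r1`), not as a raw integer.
%r0

[08] 4c 46 33 e4 → 0x4c4633e4
  top 6b → 0x13 → cmpi [RI]
  [25:23] rd=0 = %r0
  [22:0] imm=4600804 = 4600804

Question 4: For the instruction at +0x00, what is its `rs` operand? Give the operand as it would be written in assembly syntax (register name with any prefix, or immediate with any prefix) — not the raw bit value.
%r7

@+00  big-endian(51 70 00 00) = 0x51700000
  opcode bits[31:26]=0x14: cmp/RR
  rd@[25:23]=0x2 ⇒ %r2
  rs@[22:20]=0x7 ⇒ %r7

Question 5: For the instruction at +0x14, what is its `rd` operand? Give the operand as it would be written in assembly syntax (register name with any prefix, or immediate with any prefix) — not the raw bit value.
%r4

@+14  big-endian(aa 00 00 00) = 0xaa000000
  opcode bits[31:26]=0x2a: incr/R
  rd: (w>>23)&0x7=0x4 → %r4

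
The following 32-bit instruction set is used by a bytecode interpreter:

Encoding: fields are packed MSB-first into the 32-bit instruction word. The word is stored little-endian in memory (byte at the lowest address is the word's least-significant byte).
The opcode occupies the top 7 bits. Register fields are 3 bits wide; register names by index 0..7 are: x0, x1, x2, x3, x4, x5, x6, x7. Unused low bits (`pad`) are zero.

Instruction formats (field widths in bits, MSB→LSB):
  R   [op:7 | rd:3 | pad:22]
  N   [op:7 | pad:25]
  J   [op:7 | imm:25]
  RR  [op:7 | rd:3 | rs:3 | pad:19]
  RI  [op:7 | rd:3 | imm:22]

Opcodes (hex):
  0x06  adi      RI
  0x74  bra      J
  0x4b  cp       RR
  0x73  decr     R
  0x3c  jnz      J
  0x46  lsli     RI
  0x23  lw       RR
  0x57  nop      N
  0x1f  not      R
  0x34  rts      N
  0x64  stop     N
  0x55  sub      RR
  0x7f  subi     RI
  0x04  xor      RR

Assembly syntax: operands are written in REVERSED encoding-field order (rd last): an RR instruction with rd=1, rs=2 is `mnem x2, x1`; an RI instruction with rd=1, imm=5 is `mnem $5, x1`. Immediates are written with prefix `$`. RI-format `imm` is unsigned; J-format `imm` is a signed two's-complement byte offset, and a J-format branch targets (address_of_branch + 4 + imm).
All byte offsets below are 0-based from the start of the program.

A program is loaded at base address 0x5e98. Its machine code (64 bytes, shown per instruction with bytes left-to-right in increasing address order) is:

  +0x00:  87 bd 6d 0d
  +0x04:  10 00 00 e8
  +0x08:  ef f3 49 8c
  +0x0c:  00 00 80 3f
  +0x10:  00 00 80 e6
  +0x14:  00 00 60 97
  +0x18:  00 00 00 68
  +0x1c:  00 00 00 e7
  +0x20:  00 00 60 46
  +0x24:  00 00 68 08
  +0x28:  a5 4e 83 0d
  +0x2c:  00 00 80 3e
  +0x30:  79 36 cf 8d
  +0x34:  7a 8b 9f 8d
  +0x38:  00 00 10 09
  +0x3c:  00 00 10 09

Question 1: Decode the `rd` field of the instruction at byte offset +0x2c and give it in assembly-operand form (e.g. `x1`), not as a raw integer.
off 0x2c: read 00 00 80 3e as little → 0x3e800000
  op=0x3e800000>>25=0x1f ⇒ not (R)
  rd: (w>>22)&0x7=0x2 → x2

x2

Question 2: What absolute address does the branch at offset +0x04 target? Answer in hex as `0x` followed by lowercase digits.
0x5eb0

+0x04: 10 00 00 e8 ⇒ word 0xe8000010 (little)
  op=0xe8000010>>25=0x74 ⇒ bra (J)
  [24:0] imm=16 = $16
  target = base 0x5e98 + off 0x04 + 4 + imm 16 = 0x5eb0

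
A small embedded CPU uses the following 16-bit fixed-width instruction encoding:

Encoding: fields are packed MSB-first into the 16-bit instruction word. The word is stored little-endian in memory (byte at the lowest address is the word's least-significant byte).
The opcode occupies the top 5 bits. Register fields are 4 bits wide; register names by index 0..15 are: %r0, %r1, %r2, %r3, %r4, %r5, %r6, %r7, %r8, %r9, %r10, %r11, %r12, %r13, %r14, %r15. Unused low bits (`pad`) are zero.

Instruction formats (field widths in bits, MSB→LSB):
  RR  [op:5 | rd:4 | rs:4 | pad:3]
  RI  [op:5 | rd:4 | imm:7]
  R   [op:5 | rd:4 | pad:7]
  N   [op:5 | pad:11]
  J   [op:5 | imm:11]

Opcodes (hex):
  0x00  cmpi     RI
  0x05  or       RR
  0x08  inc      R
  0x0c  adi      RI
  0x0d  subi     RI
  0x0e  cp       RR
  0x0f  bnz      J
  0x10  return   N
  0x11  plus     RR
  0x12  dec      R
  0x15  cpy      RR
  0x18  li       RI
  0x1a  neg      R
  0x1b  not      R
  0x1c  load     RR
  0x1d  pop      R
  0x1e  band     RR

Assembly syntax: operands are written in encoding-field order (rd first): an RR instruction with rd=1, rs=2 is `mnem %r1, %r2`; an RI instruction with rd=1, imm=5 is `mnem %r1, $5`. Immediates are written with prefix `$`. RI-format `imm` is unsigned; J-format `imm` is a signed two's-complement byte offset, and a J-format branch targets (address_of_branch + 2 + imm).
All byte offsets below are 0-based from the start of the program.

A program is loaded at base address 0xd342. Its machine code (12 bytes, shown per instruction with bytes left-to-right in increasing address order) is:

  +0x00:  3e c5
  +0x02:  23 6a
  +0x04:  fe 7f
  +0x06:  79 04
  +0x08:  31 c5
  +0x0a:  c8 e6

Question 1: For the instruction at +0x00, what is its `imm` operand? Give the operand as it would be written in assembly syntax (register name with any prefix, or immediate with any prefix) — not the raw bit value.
+0x00: 3e c5 ⇒ word 0xc53e (little)
  op=0xc53e>>11=0x18 ⇒ li (RI)
  rd@[10:7]=0xa ⇒ %r10
  imm@[6:0]=0x3e ⇒ $62

$62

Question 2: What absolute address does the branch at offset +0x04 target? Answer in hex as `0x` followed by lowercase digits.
0xd346

+0x04: fe 7f ⇒ word 0x7ffe (little)
  opcode bits[15:11]=0xf: bnz/J
  imm@[10:0]=0x7fe (s11→-2) ⇒ $-2
  target = base 0xd342 + off 0x04 + 2 + imm -2 = 0xd346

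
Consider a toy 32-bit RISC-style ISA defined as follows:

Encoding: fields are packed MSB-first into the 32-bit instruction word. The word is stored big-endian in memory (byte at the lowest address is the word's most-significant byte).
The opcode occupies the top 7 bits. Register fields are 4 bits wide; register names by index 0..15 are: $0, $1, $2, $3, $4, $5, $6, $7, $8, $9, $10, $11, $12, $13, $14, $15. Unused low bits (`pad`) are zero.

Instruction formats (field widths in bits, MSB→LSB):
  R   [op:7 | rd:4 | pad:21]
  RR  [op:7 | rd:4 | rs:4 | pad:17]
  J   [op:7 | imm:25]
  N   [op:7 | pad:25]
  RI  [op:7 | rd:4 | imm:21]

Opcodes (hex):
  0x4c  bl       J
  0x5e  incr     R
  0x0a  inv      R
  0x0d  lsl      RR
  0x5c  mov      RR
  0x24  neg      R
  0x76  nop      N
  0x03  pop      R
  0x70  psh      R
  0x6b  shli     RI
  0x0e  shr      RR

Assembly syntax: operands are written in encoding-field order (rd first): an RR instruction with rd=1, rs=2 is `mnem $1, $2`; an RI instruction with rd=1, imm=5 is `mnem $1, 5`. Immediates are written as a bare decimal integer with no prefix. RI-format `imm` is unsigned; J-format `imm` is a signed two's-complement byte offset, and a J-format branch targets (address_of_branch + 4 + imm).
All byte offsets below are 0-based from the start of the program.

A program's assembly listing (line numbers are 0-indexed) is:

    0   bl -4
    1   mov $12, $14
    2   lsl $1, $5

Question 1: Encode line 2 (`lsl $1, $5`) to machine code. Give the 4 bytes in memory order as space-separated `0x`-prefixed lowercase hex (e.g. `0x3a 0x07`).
0x1a 0x2a 0x00 0x00

line 2 (lsl): pack op=0xd:7|rd=1:4|rs=5:4|pad=0:17 = 0x1a2a0000; big→ 1a 2a 00 00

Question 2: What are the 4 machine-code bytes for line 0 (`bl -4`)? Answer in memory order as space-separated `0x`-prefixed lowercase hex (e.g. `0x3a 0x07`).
0x99 0xff 0xff 0xfc

L0: bl op=0x4c:7|imm=-4:25 ⇒ 0x99fffffc ⇒ big 99 ff ff fc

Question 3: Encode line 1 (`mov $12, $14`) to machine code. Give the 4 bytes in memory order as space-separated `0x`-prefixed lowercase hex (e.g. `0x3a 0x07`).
0xb9 0x9c 0x00 0x00

1. mov fields op=0x5c:7|rd=12:4|rs=14:4|pad=0:17 → word b99c0000h → b9 9c 00 00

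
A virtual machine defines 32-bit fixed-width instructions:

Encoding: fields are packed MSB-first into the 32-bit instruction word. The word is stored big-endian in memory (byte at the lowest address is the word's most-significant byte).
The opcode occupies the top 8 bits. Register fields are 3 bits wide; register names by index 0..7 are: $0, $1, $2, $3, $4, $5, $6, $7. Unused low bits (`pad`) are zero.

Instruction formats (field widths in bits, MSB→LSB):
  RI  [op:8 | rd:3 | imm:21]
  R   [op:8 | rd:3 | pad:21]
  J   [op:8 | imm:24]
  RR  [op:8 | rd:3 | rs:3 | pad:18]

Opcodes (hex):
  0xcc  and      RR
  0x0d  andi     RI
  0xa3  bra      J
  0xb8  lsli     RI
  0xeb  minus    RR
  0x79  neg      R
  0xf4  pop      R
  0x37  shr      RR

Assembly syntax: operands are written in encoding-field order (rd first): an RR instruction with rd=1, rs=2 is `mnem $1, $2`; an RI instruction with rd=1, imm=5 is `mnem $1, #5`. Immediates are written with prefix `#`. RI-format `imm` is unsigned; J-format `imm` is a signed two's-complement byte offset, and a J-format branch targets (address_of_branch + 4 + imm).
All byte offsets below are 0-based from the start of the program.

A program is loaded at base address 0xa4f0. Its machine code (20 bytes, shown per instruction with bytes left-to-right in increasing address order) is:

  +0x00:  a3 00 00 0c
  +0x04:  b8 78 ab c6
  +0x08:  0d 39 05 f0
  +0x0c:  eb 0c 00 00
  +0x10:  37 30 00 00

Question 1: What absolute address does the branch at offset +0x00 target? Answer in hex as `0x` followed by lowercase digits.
0xa500

[00] a3 00 00 0c → 0xa300000c
  top 8b → 0xa3 → bra [J]
  imm: (w>>0)&0xffffff=0xc → #12
  target = base 0xa4f0 + off 0x00 + 4 + imm 12 = 0xa500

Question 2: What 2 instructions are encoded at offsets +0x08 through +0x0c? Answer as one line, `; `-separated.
+0x08: 0d 39 05 f0 ⇒ word 0x0d3905f0 (big)
  top 8b → 0xd → andi [RI]
  rd: (w>>21)&0x7=0x1 → $1
  imm: (w>>0)&0x1fffff=0x1905f0 → #1639920
+0x0c: eb 0c 00 00 ⇒ word 0xeb0c0000 (big)
  top 8b → 0xeb → minus [RR]
  rd: (w>>21)&0x7=0x0 → $0
  rs: (w>>18)&0x7=0x3 → $3

andi $1, #1639920; minus $0, $3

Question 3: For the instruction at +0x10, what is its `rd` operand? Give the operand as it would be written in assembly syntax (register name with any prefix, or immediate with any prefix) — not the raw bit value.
off 0x10: read 37 30 00 00 as big → 0x37300000
  op=0x37300000>>24=0x37 ⇒ shr (RR)
  [23:21] rd=1 = $1
  [20:18] rs=4 = $4

$1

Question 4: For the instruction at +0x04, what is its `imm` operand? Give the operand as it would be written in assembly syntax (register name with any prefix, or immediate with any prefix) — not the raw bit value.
#1616838

@+04  big-endian(b8 78 ab c6) = 0xb878abc6
  op=0xb878abc6>>24=0xb8 ⇒ lsli (RI)
  [23:21] rd=3 = $3
  [20:0] imm=1616838 = #1616838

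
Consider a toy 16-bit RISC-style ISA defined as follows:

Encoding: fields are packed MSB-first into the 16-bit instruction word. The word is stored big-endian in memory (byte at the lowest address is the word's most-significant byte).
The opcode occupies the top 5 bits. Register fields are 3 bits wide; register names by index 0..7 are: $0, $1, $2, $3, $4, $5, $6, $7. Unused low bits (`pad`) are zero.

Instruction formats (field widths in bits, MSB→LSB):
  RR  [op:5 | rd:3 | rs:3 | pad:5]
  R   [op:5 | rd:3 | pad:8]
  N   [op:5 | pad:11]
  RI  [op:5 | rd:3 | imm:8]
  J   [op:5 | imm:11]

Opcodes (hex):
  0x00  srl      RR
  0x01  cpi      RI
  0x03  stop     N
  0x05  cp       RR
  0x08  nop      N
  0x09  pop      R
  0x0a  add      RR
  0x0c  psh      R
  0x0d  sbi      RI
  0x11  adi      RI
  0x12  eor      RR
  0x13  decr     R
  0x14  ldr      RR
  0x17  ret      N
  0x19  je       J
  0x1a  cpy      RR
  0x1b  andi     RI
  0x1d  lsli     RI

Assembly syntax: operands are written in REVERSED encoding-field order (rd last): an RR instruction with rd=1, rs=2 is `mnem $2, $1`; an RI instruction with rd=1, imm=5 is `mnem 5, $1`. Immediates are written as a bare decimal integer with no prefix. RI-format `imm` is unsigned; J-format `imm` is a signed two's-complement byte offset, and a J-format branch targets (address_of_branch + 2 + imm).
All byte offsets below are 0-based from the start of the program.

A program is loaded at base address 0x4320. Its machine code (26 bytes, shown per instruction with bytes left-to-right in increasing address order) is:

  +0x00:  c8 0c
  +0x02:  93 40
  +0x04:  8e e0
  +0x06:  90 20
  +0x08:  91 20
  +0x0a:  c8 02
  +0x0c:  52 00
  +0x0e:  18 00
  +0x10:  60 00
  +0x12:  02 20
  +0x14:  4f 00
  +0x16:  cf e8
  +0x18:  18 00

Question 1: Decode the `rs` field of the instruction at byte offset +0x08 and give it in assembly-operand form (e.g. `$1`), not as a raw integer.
$1

@+08  big-endian(91 20) = 0x9120
  top 5b → 0x12 → eor [RR]
  rd@[10:8]=0x1 ⇒ $1
  rs@[7:5]=0x1 ⇒ $1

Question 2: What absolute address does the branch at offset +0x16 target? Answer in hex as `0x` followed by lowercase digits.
[16] cf e8 → 0xcfe8
  op=0xcfe8>>11=0x19 ⇒ je (J)
  imm: (w>>0)&0x7ff=0x7e8 (s11→-24) → -24
  target = base 0x4320 + off 0x16 + 2 + imm -24 = 0x4320

0x4320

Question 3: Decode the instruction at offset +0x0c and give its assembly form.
off 0x0c: read 52 00 as big → 0x5200
  opcode bits[15:11]=0xa: add/RR
  rd@[10:8]=0x2 ⇒ $2
  rs@[7:5]=0x0 ⇒ $0

add $0, $2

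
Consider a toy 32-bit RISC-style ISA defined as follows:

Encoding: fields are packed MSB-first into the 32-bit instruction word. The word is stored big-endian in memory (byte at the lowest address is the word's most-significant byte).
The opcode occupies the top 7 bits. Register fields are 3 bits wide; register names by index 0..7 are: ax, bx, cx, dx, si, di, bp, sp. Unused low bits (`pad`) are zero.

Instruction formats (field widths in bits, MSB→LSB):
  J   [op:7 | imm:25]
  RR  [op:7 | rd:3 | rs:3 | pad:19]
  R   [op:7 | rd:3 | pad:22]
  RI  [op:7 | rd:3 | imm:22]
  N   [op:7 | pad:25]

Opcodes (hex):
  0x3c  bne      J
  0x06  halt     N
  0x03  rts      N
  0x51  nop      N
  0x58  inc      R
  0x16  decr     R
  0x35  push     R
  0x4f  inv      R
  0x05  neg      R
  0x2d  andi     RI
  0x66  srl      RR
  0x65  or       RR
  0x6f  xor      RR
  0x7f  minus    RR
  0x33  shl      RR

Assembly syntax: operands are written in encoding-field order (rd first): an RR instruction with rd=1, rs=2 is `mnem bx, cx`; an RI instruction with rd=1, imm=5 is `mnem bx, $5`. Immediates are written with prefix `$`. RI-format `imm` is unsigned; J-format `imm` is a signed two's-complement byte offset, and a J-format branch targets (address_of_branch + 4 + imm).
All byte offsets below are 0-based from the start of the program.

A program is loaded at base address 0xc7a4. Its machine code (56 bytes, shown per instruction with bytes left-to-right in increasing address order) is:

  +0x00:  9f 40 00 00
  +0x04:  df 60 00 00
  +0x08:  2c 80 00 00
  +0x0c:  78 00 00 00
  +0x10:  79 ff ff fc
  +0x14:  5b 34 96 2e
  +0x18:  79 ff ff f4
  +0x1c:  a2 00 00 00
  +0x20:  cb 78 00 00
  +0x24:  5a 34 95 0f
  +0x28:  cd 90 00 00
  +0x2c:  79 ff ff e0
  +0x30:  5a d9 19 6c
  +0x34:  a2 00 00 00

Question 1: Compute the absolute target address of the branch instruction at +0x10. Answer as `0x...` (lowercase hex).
+0x10: 79 ff ff fc ⇒ word 0x79fffffc (big)
  op=0x79fffffc>>25=0x3c ⇒ bne (J)
  imm: (w>>0)&0x1ffffff=0x1fffffc (s25→-4) → $-4
  target = base 0xc7a4 + off 0x10 + 4 + imm -4 = 0xc7b4

0xc7b4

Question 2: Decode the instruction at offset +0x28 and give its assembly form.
off 0x28: read cd 90 00 00 as big → 0xcd900000
  top 7b → 0x66 → srl [RR]
  [24:22] rd=6 = bp
  [21:19] rs=2 = cx

srl bp, cx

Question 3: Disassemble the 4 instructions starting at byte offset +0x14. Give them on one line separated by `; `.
andi si, $3446318; bne $-12; nop; or di, sp

+0x14: 5b 34 96 2e ⇒ word 0x5b34962e (big)
  op=0x5b34962e>>25=0x2d ⇒ andi (RI)
  rd@[24:22]=0x4 ⇒ si
  imm@[21:0]=0x34962e ⇒ $3446318
+0x18: 79 ff ff f4 ⇒ word 0x79fffff4 (big)
  op=0x79fffff4>>25=0x3c ⇒ bne (J)
  imm@[24:0]=0x1fffff4 (s25→-12) ⇒ $-12
+0x1c: a2 00 00 00 ⇒ word 0xa2000000 (big)
  op=0xa2000000>>25=0x51 ⇒ nop (N)
+0x20: cb 78 00 00 ⇒ word 0xcb780000 (big)
  op=0xcb780000>>25=0x65 ⇒ or (RR)
  rd@[24:22]=0x5 ⇒ di
  rs@[21:19]=0x7 ⇒ sp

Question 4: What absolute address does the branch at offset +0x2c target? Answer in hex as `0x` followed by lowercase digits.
+0x2c: 79 ff ff e0 ⇒ word 0x79ffffe0 (big)
  opcode bits[31:25]=0x3c: bne/J
  imm@[24:0]=0x1ffffe0 (s25→-32) ⇒ $-32
  target = base 0xc7a4 + off 0x2c + 4 + imm -32 = 0xc7b4

0xc7b4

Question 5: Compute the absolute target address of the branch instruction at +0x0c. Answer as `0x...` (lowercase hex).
0xc7b4

[0c] 78 00 00 00 → 0x78000000
  top 7b → 0x3c → bne [J]
  imm: (w>>0)&0x1ffffff=0x0 → $0
  target = base 0xc7a4 + off 0x0c + 4 + imm 0 = 0xc7b4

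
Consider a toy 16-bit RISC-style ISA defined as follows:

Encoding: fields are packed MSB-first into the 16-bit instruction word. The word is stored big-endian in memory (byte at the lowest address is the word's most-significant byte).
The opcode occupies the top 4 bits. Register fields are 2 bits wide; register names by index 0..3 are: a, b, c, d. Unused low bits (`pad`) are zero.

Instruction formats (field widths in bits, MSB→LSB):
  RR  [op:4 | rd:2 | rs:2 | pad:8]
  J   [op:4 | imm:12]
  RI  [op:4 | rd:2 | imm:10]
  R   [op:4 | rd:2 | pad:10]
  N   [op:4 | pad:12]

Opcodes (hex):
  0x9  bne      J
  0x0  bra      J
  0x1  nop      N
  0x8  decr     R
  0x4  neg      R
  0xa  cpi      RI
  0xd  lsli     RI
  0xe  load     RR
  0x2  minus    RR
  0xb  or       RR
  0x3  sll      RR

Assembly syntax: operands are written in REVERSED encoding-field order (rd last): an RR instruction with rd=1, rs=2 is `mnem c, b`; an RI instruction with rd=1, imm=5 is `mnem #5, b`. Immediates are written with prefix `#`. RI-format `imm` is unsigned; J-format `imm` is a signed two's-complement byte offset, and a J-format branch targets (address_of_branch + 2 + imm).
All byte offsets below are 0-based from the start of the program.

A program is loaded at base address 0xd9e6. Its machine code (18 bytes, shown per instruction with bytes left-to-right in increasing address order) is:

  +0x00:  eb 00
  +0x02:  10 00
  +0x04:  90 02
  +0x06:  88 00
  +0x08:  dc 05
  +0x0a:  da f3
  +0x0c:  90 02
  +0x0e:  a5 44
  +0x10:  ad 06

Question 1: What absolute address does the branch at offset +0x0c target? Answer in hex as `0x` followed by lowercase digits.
+0x0c: 90 02 ⇒ word 0x9002 (big)
  opcode bits[15:12]=0x9: bne/J
  imm: (w>>0)&0xfff=0x2 → #2
  target = base 0xd9e6 + off 0x0c + 2 + imm 2 = 0xd9f6

0xd9f6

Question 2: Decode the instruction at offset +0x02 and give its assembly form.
nop

+0x02: 10 00 ⇒ word 0x1000 (big)
  opcode bits[15:12]=0x1: nop/N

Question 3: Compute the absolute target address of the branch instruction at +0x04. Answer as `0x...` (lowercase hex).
off 0x04: read 90 02 as big → 0x9002
  op=0x9002>>12=0x9 ⇒ bne (J)
  [11:0] imm=2 = #2
  target = base 0xd9e6 + off 0x04 + 2 + imm 2 = 0xd9ee

0xd9ee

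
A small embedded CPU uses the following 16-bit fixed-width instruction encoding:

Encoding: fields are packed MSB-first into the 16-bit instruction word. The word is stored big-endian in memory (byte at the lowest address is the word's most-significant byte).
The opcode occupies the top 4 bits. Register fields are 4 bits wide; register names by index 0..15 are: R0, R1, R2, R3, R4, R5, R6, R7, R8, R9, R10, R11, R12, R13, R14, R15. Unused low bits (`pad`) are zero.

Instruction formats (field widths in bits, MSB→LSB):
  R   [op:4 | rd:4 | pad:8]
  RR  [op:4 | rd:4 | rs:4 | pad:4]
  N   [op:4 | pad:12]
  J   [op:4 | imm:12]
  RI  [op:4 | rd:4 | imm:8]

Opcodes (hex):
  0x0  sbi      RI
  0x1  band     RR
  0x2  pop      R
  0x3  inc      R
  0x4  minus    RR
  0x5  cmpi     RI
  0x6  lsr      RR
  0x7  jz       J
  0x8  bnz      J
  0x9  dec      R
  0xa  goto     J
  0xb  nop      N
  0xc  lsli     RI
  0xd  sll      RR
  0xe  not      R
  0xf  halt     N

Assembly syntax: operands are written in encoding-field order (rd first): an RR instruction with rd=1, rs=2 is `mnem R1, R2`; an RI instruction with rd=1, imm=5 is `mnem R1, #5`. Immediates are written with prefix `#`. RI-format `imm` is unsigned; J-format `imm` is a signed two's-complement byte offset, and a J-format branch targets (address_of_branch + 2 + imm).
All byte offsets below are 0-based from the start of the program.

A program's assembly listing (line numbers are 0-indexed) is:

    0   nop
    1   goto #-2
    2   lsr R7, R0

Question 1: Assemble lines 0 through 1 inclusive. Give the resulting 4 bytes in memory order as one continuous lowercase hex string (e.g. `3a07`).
line 0 (nop): pack op=0xb:4|pad=0:12 = 0xb000; big→ b0 00
line 1 (goto): pack op=0xa:4|imm=-2:12 = 0xaffe; big→ af fe

b000affe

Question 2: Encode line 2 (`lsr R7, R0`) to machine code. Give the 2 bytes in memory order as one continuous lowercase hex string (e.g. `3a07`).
2. lsr fields op=0x6:4|rd=7:4|rs=0:4|pad=0:4 → word 6700h → 67 00

6700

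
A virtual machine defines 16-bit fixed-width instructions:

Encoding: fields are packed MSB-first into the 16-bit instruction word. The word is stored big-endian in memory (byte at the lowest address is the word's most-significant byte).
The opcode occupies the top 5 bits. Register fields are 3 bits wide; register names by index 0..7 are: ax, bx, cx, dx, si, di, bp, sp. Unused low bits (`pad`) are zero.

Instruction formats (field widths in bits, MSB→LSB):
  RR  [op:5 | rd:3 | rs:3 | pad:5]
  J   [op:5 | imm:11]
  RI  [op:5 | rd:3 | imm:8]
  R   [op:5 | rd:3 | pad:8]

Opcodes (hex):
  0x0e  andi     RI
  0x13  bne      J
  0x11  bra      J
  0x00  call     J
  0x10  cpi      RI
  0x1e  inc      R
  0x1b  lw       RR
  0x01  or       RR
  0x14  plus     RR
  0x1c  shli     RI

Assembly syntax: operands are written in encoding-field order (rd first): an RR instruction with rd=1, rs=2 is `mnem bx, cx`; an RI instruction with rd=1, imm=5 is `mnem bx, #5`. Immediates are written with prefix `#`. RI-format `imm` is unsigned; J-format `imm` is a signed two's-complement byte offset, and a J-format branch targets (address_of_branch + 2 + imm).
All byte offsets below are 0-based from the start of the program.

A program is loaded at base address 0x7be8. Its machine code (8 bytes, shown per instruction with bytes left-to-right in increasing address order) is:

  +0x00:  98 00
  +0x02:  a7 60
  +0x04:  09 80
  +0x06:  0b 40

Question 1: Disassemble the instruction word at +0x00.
off 0x00: read 98 00 as big → 0x9800
  top 5b → 0x13 → bne [J]
  imm: (w>>0)&0x7ff=0x0 → #0

bne #0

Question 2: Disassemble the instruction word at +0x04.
[04] 09 80 → 0x0980
  op=0x0980>>11=0x1 ⇒ or (RR)
  [10:8] rd=1 = bx
  [7:5] rs=4 = si

or bx, si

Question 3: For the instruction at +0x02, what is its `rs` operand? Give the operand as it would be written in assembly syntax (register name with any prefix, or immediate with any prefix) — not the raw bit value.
+0x02: a7 60 ⇒ word 0xa760 (big)
  top 5b → 0x14 → plus [RR]
  rd@[10:8]=0x7 ⇒ sp
  rs@[7:5]=0x3 ⇒ dx

dx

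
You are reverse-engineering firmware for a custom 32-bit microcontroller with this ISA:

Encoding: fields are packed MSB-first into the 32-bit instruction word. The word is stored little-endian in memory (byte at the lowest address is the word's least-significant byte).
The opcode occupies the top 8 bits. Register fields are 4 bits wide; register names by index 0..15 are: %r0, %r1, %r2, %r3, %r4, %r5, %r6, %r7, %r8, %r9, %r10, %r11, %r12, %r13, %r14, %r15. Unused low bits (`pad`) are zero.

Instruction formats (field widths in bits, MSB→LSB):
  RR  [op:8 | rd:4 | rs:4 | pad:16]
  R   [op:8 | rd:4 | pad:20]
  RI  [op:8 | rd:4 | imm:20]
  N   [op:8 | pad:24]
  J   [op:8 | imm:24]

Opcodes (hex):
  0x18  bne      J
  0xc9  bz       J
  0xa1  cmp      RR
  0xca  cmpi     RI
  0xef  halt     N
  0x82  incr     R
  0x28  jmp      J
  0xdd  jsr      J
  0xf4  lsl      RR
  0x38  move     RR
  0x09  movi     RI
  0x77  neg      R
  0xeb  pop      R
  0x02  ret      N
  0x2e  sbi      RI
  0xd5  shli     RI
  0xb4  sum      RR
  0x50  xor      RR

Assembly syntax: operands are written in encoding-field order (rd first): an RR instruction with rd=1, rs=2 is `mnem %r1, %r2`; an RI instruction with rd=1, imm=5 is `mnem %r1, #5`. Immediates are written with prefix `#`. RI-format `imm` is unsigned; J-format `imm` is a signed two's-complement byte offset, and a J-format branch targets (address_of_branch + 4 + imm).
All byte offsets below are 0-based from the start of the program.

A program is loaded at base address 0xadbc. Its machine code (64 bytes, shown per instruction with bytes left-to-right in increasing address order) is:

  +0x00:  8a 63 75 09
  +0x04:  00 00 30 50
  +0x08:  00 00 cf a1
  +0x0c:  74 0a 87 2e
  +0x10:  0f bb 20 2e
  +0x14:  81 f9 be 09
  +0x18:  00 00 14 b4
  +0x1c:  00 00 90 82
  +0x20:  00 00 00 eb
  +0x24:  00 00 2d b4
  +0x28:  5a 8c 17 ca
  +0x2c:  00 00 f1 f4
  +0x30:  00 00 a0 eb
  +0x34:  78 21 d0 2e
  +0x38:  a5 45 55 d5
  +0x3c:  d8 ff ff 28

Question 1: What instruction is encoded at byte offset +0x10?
sbi %r2, #47887

@+10  little-endian(0f bb 20 2e) = 0x2e20bb0f
  op=0x2e20bb0f>>24=0x2e ⇒ sbi (RI)
  rd@[23:20]=0x2 ⇒ %r2
  imm@[19:0]=0xbb0f ⇒ #47887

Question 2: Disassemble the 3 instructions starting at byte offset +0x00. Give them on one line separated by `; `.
movi %r7, #353162; xor %r3, %r0; cmp %r12, %r15

off 0x00: read 8a 63 75 09 as little → 0x0975638a
  opcode bits[31:24]=0x9: movi/RI
  rd@[23:20]=0x7 ⇒ %r7
  imm@[19:0]=0x5638a ⇒ #353162
off 0x04: read 00 00 30 50 as little → 0x50300000
  opcode bits[31:24]=0x50: xor/RR
  rd@[23:20]=0x3 ⇒ %r3
  rs@[19:16]=0x0 ⇒ %r0
off 0x08: read 00 00 cf a1 as little → 0xa1cf0000
  opcode bits[31:24]=0xa1: cmp/RR
  rd@[23:20]=0xc ⇒ %r12
  rs@[19:16]=0xf ⇒ %r15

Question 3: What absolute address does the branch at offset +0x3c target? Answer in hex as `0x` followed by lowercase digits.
0xadd4

[3c] d8 ff ff 28 → 0x28ffffd8
  opcode bits[31:24]=0x28: jmp/J
  [23:0] imm=16777176 (s24→-40) = #-40
  target = base 0xadbc + off 0x3c + 4 + imm -40 = 0xadd4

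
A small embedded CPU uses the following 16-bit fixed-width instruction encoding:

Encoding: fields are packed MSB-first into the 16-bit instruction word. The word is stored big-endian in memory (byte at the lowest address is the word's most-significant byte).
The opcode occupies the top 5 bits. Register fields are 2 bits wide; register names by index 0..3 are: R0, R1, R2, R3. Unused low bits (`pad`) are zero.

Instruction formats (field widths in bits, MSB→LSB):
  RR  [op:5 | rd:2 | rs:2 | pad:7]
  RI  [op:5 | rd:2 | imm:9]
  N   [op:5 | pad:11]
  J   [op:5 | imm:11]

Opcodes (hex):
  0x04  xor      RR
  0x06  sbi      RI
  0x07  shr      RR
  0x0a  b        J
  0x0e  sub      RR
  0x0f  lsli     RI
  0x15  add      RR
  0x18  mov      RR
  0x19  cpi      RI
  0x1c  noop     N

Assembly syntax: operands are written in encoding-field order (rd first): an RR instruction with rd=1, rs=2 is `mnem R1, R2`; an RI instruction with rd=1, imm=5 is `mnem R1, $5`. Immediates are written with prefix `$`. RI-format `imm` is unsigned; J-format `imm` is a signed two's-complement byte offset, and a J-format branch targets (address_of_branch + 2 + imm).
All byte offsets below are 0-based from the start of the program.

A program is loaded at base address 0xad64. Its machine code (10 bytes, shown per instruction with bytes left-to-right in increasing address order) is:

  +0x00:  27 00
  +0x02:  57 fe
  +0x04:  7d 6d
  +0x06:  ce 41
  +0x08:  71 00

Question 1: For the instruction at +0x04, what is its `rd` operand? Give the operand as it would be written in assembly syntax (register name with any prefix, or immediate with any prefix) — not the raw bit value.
@+04  big-endian(7d 6d) = 0x7d6d
  opcode bits[15:11]=0xf: lsli/RI
  rd: (w>>9)&0x3=0x2 → R2
  imm: (w>>0)&0x1ff=0x16d → $365

R2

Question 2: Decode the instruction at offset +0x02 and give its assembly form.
[02] 57 fe → 0x57fe
  opcode bits[15:11]=0xa: b/J
  imm: (w>>0)&0x7ff=0x7fe (s11→-2) → $-2

b $-2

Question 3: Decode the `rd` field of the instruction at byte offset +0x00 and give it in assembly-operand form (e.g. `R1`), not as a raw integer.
R3

off 0x00: read 27 00 as big → 0x2700
  top 5b → 0x4 → xor [RR]
  rd: (w>>9)&0x3=0x3 → R3
  rs: (w>>7)&0x3=0x2 → R2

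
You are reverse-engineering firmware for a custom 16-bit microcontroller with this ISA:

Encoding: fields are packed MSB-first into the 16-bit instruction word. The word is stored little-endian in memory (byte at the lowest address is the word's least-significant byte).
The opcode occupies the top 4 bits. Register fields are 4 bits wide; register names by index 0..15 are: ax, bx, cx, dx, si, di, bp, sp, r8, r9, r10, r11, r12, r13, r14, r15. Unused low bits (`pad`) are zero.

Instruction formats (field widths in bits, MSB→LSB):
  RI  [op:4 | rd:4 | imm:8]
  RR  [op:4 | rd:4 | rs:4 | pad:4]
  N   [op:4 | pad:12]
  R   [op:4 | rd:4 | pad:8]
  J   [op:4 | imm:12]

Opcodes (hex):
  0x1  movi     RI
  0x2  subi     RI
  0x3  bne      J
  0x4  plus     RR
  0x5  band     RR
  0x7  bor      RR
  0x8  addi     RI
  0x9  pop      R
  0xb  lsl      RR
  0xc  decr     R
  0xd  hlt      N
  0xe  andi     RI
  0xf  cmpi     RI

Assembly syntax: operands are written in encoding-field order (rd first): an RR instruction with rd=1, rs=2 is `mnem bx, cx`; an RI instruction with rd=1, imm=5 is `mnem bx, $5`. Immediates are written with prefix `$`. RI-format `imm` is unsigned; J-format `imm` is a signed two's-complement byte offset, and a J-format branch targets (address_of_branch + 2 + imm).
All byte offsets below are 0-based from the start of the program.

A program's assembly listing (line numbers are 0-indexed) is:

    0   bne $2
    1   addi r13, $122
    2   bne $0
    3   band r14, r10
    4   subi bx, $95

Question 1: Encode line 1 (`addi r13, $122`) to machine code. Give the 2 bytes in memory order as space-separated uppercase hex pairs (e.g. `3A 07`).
1. addi fields op=0x8:4|rd=13:4|imm=122:8 → word 8d7ah → 7a 8d

7A 8D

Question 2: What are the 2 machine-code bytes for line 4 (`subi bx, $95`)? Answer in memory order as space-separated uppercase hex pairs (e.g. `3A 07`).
5F 21

L4: subi op=0x2:4|rd=1:4|imm=95:8 ⇒ 0x215f ⇒ little 5f 21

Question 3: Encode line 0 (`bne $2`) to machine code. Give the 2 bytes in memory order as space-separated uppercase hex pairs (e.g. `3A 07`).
02 30

0. bne fields op=0x3:4|imm=2:12 → word 3002h → 02 30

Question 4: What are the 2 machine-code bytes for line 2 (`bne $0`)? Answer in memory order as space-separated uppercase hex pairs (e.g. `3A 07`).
line 2 (bne): pack op=0x3:4|imm=0:12 = 0x3000; little→ 00 30

00 30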